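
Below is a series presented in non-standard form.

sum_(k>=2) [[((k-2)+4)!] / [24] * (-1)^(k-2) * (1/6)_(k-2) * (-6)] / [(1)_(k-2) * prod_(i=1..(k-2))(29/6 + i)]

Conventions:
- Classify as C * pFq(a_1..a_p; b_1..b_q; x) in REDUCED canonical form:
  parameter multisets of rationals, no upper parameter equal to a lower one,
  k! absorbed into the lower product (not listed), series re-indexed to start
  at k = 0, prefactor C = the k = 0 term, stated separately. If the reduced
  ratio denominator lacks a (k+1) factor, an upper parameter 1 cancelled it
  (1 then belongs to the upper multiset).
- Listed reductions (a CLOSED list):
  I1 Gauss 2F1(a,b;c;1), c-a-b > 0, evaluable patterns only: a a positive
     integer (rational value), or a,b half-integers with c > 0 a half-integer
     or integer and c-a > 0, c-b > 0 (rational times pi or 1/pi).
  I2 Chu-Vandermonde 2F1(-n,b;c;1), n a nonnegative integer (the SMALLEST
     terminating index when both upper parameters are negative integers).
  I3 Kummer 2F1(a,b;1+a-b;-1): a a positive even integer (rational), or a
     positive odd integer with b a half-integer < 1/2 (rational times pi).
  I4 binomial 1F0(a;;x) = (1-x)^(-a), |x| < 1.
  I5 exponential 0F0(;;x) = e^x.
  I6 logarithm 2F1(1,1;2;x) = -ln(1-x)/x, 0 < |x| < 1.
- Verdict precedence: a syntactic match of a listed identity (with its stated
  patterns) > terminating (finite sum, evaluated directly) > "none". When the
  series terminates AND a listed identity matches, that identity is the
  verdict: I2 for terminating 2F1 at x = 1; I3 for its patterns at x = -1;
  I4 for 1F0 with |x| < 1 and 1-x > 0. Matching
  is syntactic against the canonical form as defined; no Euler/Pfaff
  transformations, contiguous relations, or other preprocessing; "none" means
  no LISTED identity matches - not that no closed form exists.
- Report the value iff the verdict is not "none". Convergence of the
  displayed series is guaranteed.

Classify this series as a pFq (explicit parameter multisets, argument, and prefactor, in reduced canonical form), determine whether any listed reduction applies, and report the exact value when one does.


With C = -6: the canonical form is 2F1(1/6, 5; 35/6; -1). Verdict: none here - no I1-I6 shape fits x = -1 with lower {35/6}.

First insight: t_0 being -6, the factorial ratio (prefactor -6) (k+a-1)!/(a-1)! is a rising factorial (a)_k.
Term ratio: r(k) = (-1) * (k+1/6) (k+5) / [(k+35/6) (k+1)] - rational in k, leading ratio (-1); with t_0 = -6, classification follows.


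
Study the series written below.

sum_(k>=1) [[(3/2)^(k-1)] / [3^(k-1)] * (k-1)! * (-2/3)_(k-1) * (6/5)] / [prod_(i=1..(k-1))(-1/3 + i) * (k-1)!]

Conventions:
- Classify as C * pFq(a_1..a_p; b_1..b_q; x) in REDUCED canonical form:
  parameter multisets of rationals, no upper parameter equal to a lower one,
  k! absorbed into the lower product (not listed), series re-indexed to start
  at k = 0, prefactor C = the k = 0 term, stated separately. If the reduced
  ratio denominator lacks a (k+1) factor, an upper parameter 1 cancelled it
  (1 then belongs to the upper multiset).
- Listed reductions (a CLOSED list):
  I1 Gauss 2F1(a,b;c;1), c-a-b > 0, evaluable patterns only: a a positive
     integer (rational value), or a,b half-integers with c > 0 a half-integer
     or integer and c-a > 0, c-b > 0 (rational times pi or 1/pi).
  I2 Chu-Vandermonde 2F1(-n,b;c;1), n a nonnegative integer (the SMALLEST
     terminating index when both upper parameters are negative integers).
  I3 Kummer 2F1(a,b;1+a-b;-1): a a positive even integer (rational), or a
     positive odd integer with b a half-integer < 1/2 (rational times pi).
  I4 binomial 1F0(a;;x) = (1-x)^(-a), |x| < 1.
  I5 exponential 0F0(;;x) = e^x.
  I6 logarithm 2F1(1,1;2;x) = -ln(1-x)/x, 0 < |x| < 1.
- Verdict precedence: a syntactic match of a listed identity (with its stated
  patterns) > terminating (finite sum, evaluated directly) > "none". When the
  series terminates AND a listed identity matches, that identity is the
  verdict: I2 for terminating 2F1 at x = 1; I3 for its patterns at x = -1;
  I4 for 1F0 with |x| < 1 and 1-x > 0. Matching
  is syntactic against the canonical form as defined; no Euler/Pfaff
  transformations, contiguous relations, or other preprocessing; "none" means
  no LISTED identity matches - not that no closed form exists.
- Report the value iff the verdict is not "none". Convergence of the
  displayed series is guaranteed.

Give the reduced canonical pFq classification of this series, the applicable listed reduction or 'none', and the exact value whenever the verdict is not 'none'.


Classification (C = 6/5): 2F1 with upper {-2/3, 1}, lower {2/3}, argument x = 1/2. Verdict: none here - no I1-I6 shape fits x = 1/2 with lower {2/3}.

First insight: from the first term 6/5: the factorial ratio (C = 6/5, x = 1/2) (k+a-1)!/(a-1)! is a rising factorial (a)_k.
Step ratio: r(k) = (1/2) * (k-2/3) (k+1) / [(k+2/3) (k+1)] - rational; roots negated = parameters, x = (1/2), C = 6/5.


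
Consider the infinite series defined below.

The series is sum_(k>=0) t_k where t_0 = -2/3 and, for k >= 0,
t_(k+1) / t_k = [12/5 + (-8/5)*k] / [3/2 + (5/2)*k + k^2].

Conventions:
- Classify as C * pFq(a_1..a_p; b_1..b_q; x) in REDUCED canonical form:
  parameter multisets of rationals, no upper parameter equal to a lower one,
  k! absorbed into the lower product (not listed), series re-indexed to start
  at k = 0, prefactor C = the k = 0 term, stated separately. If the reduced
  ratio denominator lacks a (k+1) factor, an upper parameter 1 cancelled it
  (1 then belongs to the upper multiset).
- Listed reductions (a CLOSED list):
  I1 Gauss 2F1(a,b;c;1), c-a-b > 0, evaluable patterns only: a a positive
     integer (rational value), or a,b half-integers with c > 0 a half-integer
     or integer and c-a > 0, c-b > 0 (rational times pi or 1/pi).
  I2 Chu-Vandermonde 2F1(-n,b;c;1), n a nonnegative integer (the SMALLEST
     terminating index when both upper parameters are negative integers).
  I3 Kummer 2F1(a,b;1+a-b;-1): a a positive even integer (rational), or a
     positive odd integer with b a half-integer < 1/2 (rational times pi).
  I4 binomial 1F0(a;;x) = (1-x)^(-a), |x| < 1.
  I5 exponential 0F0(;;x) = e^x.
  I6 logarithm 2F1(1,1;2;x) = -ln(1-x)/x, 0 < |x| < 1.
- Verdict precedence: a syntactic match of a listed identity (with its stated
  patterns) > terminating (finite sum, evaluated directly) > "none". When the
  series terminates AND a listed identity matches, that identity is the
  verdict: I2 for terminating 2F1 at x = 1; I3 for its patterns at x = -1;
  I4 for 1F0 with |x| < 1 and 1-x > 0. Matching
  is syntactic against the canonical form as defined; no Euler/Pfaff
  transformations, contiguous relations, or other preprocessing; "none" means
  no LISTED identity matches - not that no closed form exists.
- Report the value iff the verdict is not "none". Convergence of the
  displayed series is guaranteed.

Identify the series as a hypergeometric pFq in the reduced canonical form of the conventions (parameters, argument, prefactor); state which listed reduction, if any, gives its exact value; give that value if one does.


Prefactor -2/3, argument -8/5: 1F1 with upper {-3/2} over lower {3/2}. Verdict: no listed reduction: x = -8/5 and upper {-3/2} fail every I1-I6 pattern.

The tell: t_0 being -2/3, the expanded ratio factors over Q; prefactor -2/3, roots give parameters.
Step ratio: r(k) = (-8/5) * (k-3/2) / [(k+3/2) (k+1)] - rational; roots negated = parameters, x = (-8/5), C = -2/3.


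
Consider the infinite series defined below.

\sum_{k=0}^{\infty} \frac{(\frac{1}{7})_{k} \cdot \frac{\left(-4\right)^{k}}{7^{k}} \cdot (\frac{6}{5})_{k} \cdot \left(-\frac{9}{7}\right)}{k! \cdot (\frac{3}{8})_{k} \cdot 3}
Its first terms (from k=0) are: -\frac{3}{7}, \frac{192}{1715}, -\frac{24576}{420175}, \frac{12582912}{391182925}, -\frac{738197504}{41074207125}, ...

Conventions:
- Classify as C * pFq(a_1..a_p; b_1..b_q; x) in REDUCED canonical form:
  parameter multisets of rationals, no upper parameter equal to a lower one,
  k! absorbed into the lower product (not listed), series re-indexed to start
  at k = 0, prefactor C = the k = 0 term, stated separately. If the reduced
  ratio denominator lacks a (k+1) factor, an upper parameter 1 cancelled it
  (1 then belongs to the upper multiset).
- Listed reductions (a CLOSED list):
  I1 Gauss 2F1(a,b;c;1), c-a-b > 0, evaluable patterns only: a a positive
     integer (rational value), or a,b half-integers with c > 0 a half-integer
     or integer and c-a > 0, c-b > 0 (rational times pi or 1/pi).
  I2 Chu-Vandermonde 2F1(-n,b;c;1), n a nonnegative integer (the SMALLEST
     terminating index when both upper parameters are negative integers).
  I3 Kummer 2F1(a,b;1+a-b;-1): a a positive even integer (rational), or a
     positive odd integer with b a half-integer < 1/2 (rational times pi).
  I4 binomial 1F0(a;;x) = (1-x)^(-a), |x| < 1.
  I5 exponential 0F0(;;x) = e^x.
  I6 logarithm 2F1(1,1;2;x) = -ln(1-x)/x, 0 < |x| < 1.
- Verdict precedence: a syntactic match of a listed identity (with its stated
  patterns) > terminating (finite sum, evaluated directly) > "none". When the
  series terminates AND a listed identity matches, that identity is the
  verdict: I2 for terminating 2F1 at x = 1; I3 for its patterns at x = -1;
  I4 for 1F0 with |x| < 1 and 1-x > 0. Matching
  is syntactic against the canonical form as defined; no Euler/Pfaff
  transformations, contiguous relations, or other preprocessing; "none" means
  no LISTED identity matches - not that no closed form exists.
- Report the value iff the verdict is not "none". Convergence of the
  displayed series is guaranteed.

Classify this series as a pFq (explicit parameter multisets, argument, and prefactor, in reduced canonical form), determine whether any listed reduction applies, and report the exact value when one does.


Reduced: x = -\frac{4}{7}, 2F1, upper = {\frac{1}{7}, \frac{6}{5}}, lower = {\frac{3}{8}}, C = -\frac{3}{7}. Verdict: none. No listed pattern accepts 2F1(\frac{1}{7}, \frac{6}{5}; \frac{3}{8}; -\frac{4}{7}).

Structural cue: t_0 = -\frac{3}{7} here, and the two geometric factors (C = -3/7, x = -4/7) combine into one argument.
Adjacent-term ratio: r(k) = -\frac{4}{7} * (k+\frac{1}{7}) (k+\frac{6}{5}) / [(k+\frac{3}{8}) (k+1)] - rational in k, leading ratio -\frac{4}{7}; with t_0 = -\frac{3}{7}, classification follows.


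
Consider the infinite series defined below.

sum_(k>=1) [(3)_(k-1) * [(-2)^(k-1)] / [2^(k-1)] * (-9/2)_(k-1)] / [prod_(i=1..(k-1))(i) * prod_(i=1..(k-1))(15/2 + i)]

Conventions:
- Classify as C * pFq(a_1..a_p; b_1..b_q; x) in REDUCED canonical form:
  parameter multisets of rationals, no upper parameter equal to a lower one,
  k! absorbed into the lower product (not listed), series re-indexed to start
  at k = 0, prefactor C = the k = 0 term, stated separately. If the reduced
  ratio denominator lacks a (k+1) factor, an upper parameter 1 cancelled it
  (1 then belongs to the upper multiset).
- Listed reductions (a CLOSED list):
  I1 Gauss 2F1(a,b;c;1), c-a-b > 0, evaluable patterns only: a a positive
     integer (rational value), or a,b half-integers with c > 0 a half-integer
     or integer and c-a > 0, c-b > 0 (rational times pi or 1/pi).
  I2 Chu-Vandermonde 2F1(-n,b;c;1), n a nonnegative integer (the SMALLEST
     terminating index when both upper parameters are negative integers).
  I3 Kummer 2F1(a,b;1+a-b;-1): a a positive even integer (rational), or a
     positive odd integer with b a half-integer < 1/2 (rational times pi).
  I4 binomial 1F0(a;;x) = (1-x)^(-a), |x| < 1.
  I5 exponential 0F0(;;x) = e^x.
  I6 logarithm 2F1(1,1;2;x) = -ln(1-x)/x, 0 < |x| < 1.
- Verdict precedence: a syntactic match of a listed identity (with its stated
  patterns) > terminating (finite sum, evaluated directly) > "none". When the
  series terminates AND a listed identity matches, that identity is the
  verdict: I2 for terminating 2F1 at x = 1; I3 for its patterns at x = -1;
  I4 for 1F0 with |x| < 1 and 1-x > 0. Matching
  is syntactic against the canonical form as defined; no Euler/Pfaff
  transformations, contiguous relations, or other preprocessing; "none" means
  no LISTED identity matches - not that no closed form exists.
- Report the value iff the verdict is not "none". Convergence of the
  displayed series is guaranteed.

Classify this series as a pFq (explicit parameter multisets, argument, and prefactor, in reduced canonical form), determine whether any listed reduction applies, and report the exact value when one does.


This is 1 * 2F1(-9/2, 3; 17/2; -1) in reduced canonical form. Verdict: Kummer (I3) matches (x = -1; c = 17/2 equals 1+a-b for upper {-9/2, 3}: listed pattern). Sum: (45045/32768) * pi.

Key step: x = (-1) and the product of the first k integers (prefactor 1) is k!.
Ratio: r(k) = (-1) * (k-9/2) (k+3) / [(k+17/2) (k+1)] - rational; roots negated = parameters, x = (-1), C = 1.


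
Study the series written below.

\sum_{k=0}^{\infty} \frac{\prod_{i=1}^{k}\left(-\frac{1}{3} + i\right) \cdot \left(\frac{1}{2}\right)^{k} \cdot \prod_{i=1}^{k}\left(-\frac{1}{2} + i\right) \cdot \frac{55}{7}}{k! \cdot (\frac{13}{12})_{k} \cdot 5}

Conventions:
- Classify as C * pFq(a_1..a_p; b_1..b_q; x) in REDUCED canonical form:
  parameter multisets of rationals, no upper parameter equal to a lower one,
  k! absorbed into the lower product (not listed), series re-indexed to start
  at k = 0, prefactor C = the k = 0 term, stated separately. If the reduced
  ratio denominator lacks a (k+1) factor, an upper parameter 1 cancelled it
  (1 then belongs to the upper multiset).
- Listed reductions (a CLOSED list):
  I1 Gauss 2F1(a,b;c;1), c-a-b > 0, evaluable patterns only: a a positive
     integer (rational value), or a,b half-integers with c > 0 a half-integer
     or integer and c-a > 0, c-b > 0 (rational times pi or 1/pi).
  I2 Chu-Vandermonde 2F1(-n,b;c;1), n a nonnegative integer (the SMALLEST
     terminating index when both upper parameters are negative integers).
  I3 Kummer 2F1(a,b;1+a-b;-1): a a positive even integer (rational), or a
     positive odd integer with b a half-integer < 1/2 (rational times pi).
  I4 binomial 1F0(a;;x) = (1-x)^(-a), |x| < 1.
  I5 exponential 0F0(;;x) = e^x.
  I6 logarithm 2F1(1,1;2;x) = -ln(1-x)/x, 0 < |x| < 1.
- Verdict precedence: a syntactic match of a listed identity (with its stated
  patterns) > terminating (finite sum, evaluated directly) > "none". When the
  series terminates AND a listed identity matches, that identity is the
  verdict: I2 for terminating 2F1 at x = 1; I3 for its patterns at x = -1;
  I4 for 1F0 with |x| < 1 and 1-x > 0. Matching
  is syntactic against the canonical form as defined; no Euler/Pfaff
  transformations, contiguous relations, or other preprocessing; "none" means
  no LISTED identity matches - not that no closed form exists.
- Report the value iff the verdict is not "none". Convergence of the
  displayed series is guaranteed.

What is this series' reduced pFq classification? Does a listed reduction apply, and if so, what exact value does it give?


Canonical form: C = \frac{11}{7} times 2F1 with upper {\frac{1}{2}, \frac{2}{3}}, lower {\frac{13}{12}}, x = \frac{1}{2}. Verdict: none. Every listed pattern misses the 2F1 form at \frac{1}{2}, upper {\frac{1}{2}, \frac{2}{3}}.

Key step: from the first term \frac{11}{7}: the running product (C = 11/7, x = 1/2) telescopes to a rising factorial.
Ratio: r(k) = \frac{1}{2} * (k+\frac{1}{2}) (k+\frac{2}{3}) / [(k+\frac{13}{12}) (k+1)] - rational in k, leading ratio \frac{1}{2}; with t_0 = \frac{11}{7}, classification follows.


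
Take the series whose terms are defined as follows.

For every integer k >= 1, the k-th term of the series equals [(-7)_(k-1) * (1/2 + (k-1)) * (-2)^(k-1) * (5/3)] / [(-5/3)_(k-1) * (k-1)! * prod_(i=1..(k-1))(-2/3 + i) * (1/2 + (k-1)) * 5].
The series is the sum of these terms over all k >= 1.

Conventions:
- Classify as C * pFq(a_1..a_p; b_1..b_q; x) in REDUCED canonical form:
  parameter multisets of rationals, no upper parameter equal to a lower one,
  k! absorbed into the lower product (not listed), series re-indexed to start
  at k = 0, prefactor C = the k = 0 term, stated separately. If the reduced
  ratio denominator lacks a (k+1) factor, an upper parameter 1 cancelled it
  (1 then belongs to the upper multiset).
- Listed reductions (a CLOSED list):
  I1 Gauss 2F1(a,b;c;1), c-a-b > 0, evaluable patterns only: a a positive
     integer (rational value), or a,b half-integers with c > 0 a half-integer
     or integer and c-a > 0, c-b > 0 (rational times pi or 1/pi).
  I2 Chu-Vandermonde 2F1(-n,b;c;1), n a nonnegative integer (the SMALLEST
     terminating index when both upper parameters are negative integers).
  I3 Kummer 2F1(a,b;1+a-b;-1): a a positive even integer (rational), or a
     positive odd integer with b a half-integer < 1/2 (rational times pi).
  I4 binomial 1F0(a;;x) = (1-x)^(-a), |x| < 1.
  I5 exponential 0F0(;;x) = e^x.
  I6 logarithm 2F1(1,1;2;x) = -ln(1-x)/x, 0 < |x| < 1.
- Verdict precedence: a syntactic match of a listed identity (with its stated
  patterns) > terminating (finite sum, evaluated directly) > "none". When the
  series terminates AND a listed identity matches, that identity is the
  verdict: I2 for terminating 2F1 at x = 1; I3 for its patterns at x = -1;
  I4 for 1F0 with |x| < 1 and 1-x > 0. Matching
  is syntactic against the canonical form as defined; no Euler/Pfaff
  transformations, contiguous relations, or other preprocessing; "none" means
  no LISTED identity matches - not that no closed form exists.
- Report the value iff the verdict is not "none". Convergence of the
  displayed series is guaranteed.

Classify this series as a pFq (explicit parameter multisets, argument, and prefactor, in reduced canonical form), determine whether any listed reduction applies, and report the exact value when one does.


At argument -2: a 1F2 with upper {-7}, lower {-5/3, 1/3}, scaled by C = 1/3. Verdict: terminating. With -7 upstairs the series is a 8-term polynomial sum; evaluated term by term. Its exact value is 782515200667/1888068000.

The tell: x = (-2) and the lower running product (prefactor 1/3) is a rising factorial.
Ratio: r(k) = (-2) * (k-7) / [(k-5/3) (k+1/3) (k+1)] - rational in k, leading ratio (-2); with t_0 = 1/3, classification follows.


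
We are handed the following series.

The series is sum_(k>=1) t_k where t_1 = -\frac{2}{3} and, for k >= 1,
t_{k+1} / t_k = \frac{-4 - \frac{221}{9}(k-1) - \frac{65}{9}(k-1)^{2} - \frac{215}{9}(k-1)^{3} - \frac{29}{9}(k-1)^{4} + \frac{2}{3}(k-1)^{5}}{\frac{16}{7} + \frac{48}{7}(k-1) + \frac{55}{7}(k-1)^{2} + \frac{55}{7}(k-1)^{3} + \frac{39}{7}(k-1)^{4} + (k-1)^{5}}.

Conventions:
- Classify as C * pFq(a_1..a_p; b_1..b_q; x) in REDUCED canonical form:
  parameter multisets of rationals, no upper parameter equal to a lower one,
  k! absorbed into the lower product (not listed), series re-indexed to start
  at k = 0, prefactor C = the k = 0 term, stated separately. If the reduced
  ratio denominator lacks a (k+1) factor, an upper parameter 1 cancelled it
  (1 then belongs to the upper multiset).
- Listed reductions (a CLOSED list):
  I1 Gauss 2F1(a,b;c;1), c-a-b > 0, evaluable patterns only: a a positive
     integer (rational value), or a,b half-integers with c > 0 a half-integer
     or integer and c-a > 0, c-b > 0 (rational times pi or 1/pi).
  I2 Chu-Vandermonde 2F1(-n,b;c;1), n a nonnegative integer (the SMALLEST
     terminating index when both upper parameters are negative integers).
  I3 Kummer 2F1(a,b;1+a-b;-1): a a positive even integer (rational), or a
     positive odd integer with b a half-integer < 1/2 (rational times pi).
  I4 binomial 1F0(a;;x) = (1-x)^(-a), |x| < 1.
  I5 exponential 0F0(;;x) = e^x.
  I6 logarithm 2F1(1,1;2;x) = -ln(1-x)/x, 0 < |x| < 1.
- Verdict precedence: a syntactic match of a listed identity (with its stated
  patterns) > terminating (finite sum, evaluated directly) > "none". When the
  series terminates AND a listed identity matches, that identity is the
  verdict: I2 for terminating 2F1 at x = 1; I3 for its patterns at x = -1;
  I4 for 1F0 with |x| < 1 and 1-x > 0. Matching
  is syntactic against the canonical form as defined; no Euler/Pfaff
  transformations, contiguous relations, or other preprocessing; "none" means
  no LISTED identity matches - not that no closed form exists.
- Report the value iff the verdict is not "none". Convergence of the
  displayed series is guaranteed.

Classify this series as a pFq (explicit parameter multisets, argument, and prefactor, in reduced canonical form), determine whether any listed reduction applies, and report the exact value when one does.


Classification (C = -\frac{2}{3}): 2F1 with upper {-9, \frac{1}{6}}, lower {\frac{4}{7}}, argument x = \frac{2}{3}. Verdict: terminating at k = 9: the factor (-9)_k kills every later term; summing the 10 survivors is exact. Its exact value is -\frac{1040058025898533391}{2937869695746892800}.

Structural cue: with t_0 = -\frac{2}{3}, the expanded ratio factors over Q; prefactor -2/3, roots give parameters.
Term ratio: r(k) = \frac{2}{3} * (k-9) (k+\frac{1}{6}) / [(k+\frac{4}{7}) (k+1)] - poly over poly, x = \frac{2}{3} from leading terms; C = -\frac{2}{3} at k = 0.


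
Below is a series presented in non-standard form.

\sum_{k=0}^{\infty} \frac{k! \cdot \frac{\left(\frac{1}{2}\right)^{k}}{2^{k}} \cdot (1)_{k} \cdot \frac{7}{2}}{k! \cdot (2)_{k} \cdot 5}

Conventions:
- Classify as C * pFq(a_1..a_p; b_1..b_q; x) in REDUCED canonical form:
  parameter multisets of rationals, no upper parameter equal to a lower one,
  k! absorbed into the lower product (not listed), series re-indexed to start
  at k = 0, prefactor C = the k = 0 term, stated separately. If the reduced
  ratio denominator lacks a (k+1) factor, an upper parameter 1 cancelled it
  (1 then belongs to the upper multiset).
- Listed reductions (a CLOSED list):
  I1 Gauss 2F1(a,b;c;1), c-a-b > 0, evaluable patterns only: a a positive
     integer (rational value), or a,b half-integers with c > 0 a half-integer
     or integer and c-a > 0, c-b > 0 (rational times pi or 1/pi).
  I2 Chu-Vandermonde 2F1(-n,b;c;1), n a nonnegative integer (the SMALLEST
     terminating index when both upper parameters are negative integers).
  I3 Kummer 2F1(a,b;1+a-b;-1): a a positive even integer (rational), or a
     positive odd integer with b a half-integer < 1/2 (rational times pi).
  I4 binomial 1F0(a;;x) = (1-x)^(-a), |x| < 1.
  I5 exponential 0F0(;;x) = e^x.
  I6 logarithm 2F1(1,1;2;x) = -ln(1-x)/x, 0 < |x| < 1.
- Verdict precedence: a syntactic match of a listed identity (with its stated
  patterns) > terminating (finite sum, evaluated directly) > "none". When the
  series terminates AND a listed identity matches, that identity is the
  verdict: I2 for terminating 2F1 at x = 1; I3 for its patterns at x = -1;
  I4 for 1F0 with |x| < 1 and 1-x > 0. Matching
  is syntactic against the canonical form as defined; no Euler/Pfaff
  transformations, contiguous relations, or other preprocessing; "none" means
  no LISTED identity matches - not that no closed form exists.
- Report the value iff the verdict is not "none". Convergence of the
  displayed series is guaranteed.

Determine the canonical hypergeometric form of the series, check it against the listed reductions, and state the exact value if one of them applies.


At argument \frac{1}{4}: a 2F1 with upper {1, 1}, lower {2}, scaled by C = \frac{7}{10}. Verdict: logarithm (I6) matches (the logarithm: parameters (1,1;2), x = \frac{1}{4}). Sum: \left(-\frac{14}{5}\right) \cdot \ln\left(\frac{3}{4}\right).

Structural cue: from the first term \frac{7}{10}: the two k-th powers (C = 7/10) combine into one argument.
Consecutive-term ratio: r(k) = \frac{1}{4} * (k+1) (k+1) / [(k+2) (k+1)] - poly over poly, x = \frac{1}{4} from leading terms; C = \frac{7}{10} at k = 0.


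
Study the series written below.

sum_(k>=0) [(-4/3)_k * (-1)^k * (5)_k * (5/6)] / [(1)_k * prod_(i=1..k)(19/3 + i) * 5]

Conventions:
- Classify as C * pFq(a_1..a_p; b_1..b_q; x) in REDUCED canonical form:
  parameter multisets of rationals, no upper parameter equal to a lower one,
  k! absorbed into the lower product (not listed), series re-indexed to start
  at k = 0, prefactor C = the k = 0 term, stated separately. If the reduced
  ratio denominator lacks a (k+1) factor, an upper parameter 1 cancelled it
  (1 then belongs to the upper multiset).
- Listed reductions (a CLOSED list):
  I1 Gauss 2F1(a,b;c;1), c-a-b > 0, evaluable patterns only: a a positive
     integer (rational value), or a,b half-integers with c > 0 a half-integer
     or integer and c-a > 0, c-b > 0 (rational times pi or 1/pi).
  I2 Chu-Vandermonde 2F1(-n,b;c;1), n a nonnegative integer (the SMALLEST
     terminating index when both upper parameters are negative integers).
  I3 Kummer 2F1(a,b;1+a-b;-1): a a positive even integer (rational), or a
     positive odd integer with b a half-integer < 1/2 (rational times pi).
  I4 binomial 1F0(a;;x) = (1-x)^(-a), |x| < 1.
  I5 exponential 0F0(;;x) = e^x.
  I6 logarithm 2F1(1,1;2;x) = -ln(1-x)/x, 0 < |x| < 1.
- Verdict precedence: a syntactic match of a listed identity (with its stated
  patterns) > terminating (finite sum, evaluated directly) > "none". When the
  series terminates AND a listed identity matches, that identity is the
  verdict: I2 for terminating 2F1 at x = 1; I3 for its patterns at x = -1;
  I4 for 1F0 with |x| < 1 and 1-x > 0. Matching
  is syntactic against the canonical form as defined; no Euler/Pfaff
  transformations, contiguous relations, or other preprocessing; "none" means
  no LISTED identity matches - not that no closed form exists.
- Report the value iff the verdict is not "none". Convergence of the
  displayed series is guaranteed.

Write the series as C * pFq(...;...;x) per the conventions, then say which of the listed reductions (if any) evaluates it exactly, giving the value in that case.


Key step: with t_0 = 1/6, the lower running product (C = 1/6, x = -1) is a rising factorial.
Adjacent-term ratio: r(k) = (-1) * (k-4/3) (k+5) / [(k+22/3) (k+1)] - poly over poly, x = (-1) from leading terms; C = 1/6 at k = 0.

This is 1/6 * 2F1(-4/3, 5; 22/3; -1) in reduced canonical form. Verdict: none - this 2F1 at x = -1 matches no listed pattern, and upper {-4/3, 5} holds no stopper.


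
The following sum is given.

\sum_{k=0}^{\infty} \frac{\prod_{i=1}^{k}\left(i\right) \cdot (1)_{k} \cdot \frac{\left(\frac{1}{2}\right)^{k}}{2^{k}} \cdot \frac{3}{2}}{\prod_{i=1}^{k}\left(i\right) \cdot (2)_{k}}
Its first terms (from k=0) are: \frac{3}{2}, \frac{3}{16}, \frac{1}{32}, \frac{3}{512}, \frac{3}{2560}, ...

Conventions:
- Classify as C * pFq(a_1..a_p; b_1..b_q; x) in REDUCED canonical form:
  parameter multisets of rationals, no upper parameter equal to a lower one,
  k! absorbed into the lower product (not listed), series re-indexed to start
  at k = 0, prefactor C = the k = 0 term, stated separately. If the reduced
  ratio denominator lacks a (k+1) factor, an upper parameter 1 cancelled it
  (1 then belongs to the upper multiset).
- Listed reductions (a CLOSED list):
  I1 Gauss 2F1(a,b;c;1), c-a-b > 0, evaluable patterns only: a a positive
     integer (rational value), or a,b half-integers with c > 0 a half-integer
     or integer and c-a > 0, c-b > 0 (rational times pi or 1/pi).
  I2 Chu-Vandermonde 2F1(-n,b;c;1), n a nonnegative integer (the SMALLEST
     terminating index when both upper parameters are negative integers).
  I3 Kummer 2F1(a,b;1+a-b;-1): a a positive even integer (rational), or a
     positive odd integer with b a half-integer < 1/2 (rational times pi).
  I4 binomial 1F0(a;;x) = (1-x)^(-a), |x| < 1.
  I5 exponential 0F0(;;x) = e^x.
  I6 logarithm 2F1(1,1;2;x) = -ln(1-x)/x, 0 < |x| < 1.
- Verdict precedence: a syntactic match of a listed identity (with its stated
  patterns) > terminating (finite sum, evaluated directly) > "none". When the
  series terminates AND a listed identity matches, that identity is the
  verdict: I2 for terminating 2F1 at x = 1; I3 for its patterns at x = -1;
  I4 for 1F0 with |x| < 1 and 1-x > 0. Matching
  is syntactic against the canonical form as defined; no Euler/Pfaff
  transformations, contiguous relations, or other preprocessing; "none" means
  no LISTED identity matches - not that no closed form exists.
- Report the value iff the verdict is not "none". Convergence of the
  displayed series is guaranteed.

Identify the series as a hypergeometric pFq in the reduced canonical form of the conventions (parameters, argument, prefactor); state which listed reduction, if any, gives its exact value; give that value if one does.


Canonical form: C = \frac{3}{2} times 2F1 with upper {1, 1}, lower {2}, x = \frac{1}{4}. Verdict: the I6 logarithm reduction fires (the logarithm: parameters (1,1;2), x = \frac{1}{4}). Hence: \left(-6\right) \cdot \ln\left(\frac{3}{4}\right).

Key observation: with t_0 = \frac{3}{2}, the running product (prefactor 3/2) telescopes to a rising factorial.
Consecutive-term ratio: r(k) = \frac{1}{4} * (k+1) (k+1) / [(k+2) (k+1)] - rational in k, leading ratio \frac{1}{4}; with t_0 = \frac{3}{2}, classification follows.


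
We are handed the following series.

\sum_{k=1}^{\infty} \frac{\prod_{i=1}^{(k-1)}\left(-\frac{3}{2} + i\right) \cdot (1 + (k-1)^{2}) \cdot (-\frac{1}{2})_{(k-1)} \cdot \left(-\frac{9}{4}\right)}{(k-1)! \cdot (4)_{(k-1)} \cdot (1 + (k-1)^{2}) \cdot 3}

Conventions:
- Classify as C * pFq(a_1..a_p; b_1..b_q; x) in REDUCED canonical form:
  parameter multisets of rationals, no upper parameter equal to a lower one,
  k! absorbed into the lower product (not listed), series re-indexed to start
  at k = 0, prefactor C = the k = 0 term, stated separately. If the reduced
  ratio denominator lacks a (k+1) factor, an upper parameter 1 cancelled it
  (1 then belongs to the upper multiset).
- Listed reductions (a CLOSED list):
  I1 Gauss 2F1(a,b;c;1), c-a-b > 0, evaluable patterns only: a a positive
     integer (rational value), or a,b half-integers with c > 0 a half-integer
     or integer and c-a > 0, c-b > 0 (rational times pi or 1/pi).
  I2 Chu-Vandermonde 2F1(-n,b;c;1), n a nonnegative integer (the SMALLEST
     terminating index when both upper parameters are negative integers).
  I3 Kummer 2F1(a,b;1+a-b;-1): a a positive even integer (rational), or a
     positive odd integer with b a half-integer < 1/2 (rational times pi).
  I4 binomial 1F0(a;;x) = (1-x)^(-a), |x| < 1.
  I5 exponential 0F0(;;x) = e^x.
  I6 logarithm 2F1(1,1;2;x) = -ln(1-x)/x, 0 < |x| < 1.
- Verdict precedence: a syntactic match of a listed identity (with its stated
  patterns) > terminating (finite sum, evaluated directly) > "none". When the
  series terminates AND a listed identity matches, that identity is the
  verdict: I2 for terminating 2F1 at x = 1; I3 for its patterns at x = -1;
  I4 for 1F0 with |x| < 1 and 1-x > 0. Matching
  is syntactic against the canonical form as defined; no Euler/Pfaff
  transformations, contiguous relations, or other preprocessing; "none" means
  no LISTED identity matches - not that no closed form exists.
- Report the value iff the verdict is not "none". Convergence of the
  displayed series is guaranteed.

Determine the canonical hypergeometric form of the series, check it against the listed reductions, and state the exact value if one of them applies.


This is -\frac{3}{4} * 2F1(-\frac{1}{2}, -\frac{1}{2}; 4; 1) in reduced canonical form. Verdict (x = 1): Gauss (I1, half-integer pattern) applies (x = 1; upper {-\frac{1}{2}, -\frac{1}{2}} half-integers, c = 4 in the evaluable pattern). Hence: \left(-\frac{3072}{1225}\right) / \pi.

Key step: t_0 being -\frac{3}{4}, the factor k^2 + 1 cancels (top and bottom), leaving C = -3/4, x = 1.
Term ratio: r(k) = 1 * (k-\frac{1}{2}) (k-\frac{1}{2}) / [(k+4) (k+1)] - poly over poly, x = 1 from leading terms; C = -\frac{3}{4} at k = 0.


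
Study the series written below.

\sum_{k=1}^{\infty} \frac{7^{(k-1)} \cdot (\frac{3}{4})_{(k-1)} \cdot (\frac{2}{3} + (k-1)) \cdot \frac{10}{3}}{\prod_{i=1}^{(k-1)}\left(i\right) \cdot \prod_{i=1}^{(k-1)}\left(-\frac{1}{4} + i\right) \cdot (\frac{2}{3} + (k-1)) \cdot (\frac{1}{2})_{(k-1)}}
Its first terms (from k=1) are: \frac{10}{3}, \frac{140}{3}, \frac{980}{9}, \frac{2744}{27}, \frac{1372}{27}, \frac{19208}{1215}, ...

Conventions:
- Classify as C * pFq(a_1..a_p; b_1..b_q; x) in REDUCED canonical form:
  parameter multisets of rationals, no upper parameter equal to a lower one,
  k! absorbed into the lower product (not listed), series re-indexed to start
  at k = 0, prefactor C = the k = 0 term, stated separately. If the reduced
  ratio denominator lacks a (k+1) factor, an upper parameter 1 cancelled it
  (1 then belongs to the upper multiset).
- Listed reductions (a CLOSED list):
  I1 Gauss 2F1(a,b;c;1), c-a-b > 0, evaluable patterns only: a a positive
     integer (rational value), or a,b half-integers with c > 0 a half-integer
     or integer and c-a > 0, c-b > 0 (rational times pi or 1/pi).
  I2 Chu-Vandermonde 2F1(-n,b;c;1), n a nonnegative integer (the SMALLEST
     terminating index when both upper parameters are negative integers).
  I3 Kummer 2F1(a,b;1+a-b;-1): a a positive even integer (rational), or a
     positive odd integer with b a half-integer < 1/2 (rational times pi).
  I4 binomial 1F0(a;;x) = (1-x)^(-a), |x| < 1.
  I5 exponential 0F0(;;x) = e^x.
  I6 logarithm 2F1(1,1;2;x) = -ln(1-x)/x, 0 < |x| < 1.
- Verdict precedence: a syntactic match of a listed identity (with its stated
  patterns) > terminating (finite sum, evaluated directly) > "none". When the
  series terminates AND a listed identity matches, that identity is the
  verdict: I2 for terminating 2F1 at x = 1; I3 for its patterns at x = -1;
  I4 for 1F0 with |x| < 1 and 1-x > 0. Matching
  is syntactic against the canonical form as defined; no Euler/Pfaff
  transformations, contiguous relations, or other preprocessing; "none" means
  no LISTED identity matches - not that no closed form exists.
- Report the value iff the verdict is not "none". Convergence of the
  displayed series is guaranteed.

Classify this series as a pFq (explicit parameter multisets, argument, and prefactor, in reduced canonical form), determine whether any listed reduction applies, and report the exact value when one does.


Classification (C = \frac{10}{3}): 0F1 with upper {-}, lower {\frac{1}{2}}, argument x = 7. Verdict: none. A 0F1 with upper {-} fits none of I1-I6 at x = 7; the sum runs forever.

First insight: from the first term \frac{10}{3}: k + 2/3 divides numerator and denominator alike; prefactor 10/3 after cancelling.
Term ratio: r(k) = 7 * 1 / [(k+\frac{1}{2}) (k+1)] - poly over poly, x = 7 from leading terms; C = \frac{10}{3} at k = 0.


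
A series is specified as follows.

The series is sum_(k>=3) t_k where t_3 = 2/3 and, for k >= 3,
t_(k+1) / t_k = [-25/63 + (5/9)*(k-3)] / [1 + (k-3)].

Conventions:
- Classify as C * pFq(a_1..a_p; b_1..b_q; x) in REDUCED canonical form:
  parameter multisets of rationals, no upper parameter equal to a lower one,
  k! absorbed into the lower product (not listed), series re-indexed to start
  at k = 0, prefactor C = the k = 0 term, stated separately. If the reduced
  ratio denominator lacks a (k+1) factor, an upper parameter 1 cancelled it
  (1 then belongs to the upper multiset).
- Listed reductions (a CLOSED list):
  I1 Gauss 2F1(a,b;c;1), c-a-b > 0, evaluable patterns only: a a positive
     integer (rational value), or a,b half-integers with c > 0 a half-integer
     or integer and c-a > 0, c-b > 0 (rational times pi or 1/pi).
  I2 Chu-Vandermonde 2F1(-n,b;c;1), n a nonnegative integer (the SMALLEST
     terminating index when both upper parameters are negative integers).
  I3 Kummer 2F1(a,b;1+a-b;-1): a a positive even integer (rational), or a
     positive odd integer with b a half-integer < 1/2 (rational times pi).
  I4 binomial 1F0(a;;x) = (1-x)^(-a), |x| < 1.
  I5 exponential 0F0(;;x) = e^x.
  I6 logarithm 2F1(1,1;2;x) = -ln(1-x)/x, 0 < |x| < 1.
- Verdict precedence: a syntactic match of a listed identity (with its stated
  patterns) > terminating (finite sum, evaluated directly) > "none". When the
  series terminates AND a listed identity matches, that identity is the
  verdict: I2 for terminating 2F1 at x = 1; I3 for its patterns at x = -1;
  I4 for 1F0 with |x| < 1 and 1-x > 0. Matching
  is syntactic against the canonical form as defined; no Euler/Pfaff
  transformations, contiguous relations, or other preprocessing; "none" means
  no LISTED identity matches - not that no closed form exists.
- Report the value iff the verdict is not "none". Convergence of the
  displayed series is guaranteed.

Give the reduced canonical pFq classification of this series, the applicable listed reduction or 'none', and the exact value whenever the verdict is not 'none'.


Reduced: x = 5/9, 1F0, upper = {-5/7}, lower = {-}, C = 2/3. Verdict: binomial (I4) fires (the 1F0 binomial series: exponent 5/7, x = 5/9). Exact value: (2/3) * (4/9)^(5/7).

Key step: from the first term 2/3: the expanded ratio factors over Q; C = 2/3, x = 5/9, roots give parameters.
Adjacent-term ratio: r(k) = (5/9) * (k-5/7) / [(k+1)] - rational in k, leading ratio (5/9); with t_0 = 2/3, classification follows.


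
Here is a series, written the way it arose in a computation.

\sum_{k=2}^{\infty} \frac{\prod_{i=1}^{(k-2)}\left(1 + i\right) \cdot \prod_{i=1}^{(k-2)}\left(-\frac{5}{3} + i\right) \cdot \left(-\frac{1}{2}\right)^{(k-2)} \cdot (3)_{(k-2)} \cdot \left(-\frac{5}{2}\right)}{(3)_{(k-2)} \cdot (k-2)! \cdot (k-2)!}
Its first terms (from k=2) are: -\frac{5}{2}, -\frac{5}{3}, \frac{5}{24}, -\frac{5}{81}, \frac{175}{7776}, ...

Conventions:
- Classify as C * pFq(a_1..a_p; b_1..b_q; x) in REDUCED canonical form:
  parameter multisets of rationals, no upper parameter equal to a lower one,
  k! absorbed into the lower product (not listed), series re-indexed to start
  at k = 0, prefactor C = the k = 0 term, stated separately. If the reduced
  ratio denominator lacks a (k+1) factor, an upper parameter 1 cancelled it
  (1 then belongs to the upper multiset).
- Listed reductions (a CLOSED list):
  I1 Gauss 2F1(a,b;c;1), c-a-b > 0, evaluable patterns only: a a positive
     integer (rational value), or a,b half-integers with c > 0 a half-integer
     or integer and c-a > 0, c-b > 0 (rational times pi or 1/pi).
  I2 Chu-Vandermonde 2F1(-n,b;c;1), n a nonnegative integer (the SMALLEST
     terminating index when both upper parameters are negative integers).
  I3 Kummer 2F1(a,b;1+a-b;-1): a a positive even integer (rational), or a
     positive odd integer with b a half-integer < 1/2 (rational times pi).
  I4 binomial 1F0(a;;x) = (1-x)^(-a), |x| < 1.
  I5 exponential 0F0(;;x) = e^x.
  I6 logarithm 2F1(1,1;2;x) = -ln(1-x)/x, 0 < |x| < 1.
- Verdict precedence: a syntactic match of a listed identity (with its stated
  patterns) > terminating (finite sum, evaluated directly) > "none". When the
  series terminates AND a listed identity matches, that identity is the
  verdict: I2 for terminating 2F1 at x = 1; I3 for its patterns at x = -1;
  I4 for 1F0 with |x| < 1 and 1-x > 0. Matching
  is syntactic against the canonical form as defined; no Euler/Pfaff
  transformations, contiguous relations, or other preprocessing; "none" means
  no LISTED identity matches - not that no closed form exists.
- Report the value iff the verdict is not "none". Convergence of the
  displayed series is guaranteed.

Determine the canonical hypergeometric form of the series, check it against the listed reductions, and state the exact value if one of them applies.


At argument -\frac{1}{2}: a 2F1 with upper {-\frac{2}{3}, 2}, lower {1}, scaled by C = -\frac{5}{2}. Verdict: none. No listed pattern accepts 2F1(-\frac{2}{3}, 2; 1; -\frac{1}{2}).

Key step: t_0 = -\frac{5}{2} here, and the running product (prefactor -5/2) telescopes to a rising factorial.
Term ratio: r(k) = -\frac{1}{2} * (k-\frac{2}{3}) (k+2) / [(k+1) (k+1)] - rational in k. x = -\frac{1}{2}; t_0 = -\frac{5}{2}; negate the roots.


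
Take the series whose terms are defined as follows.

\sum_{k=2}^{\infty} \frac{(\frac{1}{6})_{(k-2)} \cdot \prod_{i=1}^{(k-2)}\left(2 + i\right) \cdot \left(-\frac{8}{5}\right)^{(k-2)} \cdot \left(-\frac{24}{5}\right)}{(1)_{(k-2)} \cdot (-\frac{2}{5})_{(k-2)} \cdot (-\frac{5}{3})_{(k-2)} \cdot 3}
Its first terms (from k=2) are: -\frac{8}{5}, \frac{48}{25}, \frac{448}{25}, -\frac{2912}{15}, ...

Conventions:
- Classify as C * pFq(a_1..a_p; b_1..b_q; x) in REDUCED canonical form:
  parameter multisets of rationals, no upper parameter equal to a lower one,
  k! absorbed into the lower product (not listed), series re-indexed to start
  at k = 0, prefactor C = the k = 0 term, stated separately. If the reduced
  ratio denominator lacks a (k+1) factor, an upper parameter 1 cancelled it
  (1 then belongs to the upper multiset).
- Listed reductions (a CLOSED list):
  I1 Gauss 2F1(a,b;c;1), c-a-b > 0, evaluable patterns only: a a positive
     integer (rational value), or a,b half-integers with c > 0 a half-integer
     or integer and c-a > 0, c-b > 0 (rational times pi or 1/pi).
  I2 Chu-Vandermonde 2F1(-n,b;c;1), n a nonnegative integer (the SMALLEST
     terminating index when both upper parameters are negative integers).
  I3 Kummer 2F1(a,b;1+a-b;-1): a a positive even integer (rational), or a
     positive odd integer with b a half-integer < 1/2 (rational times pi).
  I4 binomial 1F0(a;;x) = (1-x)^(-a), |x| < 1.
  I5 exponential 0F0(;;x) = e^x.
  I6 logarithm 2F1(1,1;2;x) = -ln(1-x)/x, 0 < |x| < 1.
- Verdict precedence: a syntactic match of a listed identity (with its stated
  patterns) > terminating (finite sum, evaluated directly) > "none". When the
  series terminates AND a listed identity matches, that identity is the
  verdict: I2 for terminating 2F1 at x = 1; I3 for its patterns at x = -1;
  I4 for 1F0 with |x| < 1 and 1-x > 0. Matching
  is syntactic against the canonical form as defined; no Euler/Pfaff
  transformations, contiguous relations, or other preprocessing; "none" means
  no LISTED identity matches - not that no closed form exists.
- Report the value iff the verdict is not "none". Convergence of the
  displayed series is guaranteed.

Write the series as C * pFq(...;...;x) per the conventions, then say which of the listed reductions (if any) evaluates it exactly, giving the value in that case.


Key step: t_0 being -\frac{8}{5}, (1)_k (C = -8/5) is k! itself.
Consecutive-term ratio: r(k) = -\frac{8}{5} * (k+\frac{1}{6}) (k+3) / [(k-\frac{5}{3}) (k-\frac{2}{5}) (k+1)] - rational in k, leading ratio -\frac{8}{5}; with t_0 = -\frac{8}{5}, classification follows.

Prefactor -\frac{8}{5}, argument -\frac{8}{5}: 2F2 with upper {\frac{1}{6}, 3} over lower {-\frac{5}{3}, -\frac{2}{5}}. Verdict: none. A 2F2 with upper {\frac{1}{6}, 3} fits none of I1-I6 at x = -\frac{8}{5}; the sum runs forever.
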